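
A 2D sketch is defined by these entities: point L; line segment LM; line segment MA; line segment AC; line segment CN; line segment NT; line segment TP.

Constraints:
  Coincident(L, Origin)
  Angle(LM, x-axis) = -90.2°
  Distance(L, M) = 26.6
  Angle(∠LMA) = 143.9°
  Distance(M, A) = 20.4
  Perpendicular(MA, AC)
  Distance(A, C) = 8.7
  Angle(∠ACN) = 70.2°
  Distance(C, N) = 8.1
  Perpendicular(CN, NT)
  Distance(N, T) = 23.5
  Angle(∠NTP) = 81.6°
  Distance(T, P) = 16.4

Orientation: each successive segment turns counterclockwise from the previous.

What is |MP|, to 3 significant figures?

36.2

L is at the origin; LM runs at -90.2° with length 26.6, so M = (-0.0929, -26.6). ∠LMA = 143.9° gives MA at -54.1° from the x-axis; with |MA| = 20.4, A = (11.9, -43.1). The perpendicularity gives AC at right angles to MA, so AC runs at 35.9°; with |AC| = 8.7, C = (18.9, -38.0). ∠ACN = 70.2° gives CN at 146° from the x-axis; with |CN| = 8.1, N = (12.2, -33.5). CN ⟂ NT, so NT runs at -124°; with |NT| = 23.5, T = (-1.02, -52.9). ∠NTP = 81.6° gives TP at -25.9° from the x-axis; with |TP| = 16.4, P = (13.7, -60.0). Then |MP| = |P − M| = 36.2.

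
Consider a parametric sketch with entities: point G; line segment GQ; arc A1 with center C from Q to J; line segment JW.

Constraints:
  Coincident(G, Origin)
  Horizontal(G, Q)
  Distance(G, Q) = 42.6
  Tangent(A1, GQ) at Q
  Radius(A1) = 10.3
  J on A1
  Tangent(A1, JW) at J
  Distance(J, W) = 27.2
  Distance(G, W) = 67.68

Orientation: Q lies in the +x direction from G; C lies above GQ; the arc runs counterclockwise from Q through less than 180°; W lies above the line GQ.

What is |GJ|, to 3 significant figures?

53.4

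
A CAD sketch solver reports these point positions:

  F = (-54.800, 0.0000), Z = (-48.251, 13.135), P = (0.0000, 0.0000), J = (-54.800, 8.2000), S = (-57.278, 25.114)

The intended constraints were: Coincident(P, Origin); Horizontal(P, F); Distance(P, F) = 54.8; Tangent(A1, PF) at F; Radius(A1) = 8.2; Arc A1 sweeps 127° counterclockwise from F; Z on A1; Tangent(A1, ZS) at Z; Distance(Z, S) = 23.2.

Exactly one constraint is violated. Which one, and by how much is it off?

Distance(Z, S) = 23.2 — off by 8.20.

P = (0.00, 0.00) ✓; P.y = 0.00, F.y = 0.00 ✓; |PF| = 54.80 ✓; ∠(JF, FP) = 90.00° ✓; |JF| = 8.200 ✓; bearing(J→Z) − bearing(J→F) = 127.0° ✓; |JZ| = 8.200 ✓; ∠(JZ, ZS) = 90.00° ✓; |ZS| = 15.00 ✗.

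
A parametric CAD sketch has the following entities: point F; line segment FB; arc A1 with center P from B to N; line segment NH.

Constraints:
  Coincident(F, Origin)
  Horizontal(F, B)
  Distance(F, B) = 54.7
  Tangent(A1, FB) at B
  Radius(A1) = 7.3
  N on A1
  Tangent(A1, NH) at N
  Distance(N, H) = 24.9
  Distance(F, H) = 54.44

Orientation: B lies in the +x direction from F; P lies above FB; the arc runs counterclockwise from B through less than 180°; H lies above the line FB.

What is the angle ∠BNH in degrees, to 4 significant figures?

115.4°

Checks: F.y = 0.00, B.y = 0.00 ✓; |PN| = 7.300 ✓; ∠(PN, NH) = 90.00° ✓; |NH| = 24.90 ✓; |FH| = 54.44 ✓.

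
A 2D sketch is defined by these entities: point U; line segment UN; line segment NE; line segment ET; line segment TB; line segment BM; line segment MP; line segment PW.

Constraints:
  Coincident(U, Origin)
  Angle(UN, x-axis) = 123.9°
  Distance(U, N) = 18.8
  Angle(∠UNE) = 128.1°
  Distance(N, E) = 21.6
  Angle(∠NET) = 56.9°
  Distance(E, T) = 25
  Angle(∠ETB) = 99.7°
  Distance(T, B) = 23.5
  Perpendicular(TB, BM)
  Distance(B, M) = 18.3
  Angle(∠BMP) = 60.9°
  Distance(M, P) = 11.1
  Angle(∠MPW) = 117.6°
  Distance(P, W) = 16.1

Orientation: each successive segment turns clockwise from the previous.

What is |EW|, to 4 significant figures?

33.39

U is at the origin; UN runs at 123.9° with length 18.8, so N = (-10.49, 15.60). ∠UNE = 128.1° gives NE at 72.00° from the x-axis; with |NE| = 21.6, E = (-3.811, 36.15). ∠NET = 56.9° gives ET at -51.10° from the x-axis; with |ET| = 25.0, T = (11.89, 16.69). ∠ETB = 99.7° gives TB at -131.4° from the x-axis; with |TB| = 23.5, B = (-3.653, -0.9366). TB is perpendicular to BM, so BM runs at 138.6°; with |BM| = 18.3, M = (-17.38, 11.17). ∠BMP = 60.9° gives MP at 19.50° from the x-axis; with |MP| = 11.1, P = (-6.916, 14.87). ∠MPW = 117.6° gives PW at -42.90° from the x-axis; with |PW| = 16.1, W = (4.878, 3.911). Then |EW| = |W − E| = 33.39.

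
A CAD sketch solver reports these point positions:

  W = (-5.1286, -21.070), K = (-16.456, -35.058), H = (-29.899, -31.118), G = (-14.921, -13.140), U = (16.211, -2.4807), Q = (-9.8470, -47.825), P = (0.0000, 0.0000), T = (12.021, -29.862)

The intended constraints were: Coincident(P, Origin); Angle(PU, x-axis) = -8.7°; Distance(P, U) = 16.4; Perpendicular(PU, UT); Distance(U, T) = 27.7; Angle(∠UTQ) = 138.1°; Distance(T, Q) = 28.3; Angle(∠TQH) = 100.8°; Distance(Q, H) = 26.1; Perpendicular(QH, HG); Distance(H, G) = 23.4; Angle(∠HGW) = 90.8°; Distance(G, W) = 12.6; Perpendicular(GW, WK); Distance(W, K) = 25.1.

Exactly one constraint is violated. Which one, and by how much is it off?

Distance(W, K) = 25.1 — off by 7.10.

P = (0.00, 0.00) ✓; PU at -8.700° ✓; |PU| = 16.40 ✓; ∠(PU, UT) = 90.00° ✓; |UT| = 27.70 ✓; ∠UTQ = 138.1° ✓; |TQ| = 28.30 ✓; ∠TQH = 100.8° ✓; |QH| = 26.10 ✓; ∠(QH, HG) = 90.00° ✓; |HG| = 23.40 ✓; ∠HGW = 90.80° ✓; |GW| = 12.60 ✓; ∠(GW, WK) = 90.00° ✓; |WK| = 18.00 ✗.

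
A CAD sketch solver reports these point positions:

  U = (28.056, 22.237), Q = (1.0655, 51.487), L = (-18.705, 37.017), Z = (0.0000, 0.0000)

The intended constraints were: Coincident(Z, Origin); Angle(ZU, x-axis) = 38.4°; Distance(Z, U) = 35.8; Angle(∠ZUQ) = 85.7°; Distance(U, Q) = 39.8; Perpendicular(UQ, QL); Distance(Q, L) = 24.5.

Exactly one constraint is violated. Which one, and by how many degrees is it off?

Perpendicular(UQ, QL) — off by 6.50°.

Z = (0.00, 0.00) ✓; ZU at 38.40° ✓; |ZU| = 35.80 ✓; ∠ZUQ = 85.70° ✓; |UQ| = 39.80 ✓; ∠(UQ, QL) = 83.50° ✗; |QL| = 24.50 ✓.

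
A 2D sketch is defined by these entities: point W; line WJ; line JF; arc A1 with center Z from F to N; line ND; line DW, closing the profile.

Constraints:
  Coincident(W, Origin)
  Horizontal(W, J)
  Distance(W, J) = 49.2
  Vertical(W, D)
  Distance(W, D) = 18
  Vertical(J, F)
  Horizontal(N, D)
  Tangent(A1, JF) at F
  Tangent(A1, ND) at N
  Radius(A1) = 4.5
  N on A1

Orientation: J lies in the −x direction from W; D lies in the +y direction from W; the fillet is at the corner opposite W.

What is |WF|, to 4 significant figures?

51.02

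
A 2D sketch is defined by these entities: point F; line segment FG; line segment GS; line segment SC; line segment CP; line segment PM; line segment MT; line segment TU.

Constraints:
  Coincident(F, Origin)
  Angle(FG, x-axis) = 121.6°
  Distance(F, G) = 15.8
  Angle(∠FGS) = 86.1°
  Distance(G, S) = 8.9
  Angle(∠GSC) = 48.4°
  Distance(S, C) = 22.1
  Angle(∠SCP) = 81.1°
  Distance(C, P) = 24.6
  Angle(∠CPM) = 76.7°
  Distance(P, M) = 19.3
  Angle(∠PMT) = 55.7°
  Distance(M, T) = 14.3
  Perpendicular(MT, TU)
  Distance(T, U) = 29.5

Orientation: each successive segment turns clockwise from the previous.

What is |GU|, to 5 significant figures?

35.337

F is at the origin; FG runs at 121.6° with length 15.8, so G = (-8.2790, 13.457). ∠FGS = 86.1° gives GS at 27.700° from the x-axis; with |GS| = 8.9, S = (-0.39897, 17.594). ∠GSC = 48.4° gives SC at -103.90° from the x-axis; with |SC| = 22.1, C = (-5.7080, -3.8585). ∠SCP = 81.1° gives CP at 157.20° from the x-axis; with |CP| = 24.6, P = (-28.386, 5.6744). ∠CPM = 76.7° gives PM at 53.900° from the x-axis; with |PM| = 19.3, M = (-17.014, 21.269). ∠PMT = 55.7° gives MT at -70.400° from the x-axis; with |MT| = 14.3, T = (-12.217, 7.7972). The perpendicularity gives TU at right angles to MT, so TU runs at -160.40°; with |TU| = 29.5, U = (-40.008, -2.0986). Then |GU| = |U − G| = 35.337.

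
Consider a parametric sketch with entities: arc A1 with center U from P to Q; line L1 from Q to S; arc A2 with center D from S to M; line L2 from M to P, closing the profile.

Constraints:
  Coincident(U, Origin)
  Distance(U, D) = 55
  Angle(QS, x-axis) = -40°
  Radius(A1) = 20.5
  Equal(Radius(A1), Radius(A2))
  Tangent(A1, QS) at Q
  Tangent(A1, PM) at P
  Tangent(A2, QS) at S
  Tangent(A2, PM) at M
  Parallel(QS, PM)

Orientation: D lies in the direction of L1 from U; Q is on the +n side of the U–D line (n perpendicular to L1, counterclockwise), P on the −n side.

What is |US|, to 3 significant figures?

58.7

The slot axis is L1's direction at -40.0°, so u = (cos -40.0°, sin -40.0°) = (0.766, -0.643) and n = (−sin -40.0°, cos -40.0°) = (0.643, 0.766). U is at the origin and D lies 55.0 along u from U, so D = 55.0·u = (42.1, -35.4). Tangency of A1 to both parallel lines with radius 20.5 puts Q and P at U ± 20.5·n: Q = (13.2, 15.7), P = (-13.2, -15.7). Equal radii place S and M the same way about D: S = D + 20.5·n = (55.3, -19.6), M = D − 20.5·n = (29.0, -51.1). Then |US| = |S − U| = 58.7.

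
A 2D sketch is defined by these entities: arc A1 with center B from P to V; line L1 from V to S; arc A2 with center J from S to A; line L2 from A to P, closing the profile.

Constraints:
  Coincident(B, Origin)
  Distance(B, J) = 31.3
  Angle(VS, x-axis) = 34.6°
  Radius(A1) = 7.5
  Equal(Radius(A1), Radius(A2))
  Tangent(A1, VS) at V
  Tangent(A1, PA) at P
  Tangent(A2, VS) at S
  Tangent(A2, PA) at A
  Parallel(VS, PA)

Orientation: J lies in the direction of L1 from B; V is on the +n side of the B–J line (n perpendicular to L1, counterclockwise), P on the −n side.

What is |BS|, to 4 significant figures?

32.19

The slot axis is L1's direction at 34.6°, so u = (cos 34.6°, sin 34.6°) = (0.8231, 0.5678) and n = (−sin 34.6°, cos 34.6°) = (-0.5678, 0.8231). B is at the origin and J lies 31.3 along u from B, so J = 31.3·u = (25.76, 17.77). Tangency of A1 to both parallel lines with radius 7.5 puts V and P at B ± 7.5·n: V = (-4.259, 6.174), P = (4.259, -6.174). Equal radii place S and A the same way about J: S = J + 7.5·n = (21.51, 23.95), A = J − 7.5·n = (30.02, 11.60). Then |BS| = |S − B| = 32.19.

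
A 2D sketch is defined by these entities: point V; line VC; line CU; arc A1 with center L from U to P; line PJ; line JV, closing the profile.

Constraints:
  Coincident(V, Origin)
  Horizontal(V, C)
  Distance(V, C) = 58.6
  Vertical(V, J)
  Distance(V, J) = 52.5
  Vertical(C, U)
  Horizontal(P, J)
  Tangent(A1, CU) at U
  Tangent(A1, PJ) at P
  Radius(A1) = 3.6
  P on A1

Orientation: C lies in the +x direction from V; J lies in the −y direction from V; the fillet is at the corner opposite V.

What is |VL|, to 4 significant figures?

73.59

V is at the origin; VC is horizontal with |VC| = 58.6 and C on the +x side, so C = (58.60, 0.000). V and J share the same x with |VJ| = 52.5 and J on the −y side, so J = (0.000, -52.50). The virtual corner opposite V is at (58.60, -52.50). The tangent condition forces LU to be normal to CU and A1 meets PJ tangentially, so LP is at right angles to PJ, with radius 3.6, so the center L sits 3.6 in from both sides at L = (55.00, -48.90). Then |VL| = |L − V| = 73.59.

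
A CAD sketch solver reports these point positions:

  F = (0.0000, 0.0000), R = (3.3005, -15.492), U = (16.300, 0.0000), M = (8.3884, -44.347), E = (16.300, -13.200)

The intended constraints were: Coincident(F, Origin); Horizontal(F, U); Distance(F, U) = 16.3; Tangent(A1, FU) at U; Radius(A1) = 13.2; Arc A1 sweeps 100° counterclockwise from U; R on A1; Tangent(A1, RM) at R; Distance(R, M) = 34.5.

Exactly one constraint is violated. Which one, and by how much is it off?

Distance(R, M) = 34.5 — off by 5.20.

F = (0.00, 0.00) ✓; F.y = 0.00, U.y = 0.00 ✓; |FU| = 16.30 ✓; ∠(EU, UF) = 90.00° ✓; |EU| = 13.20 ✓; bearing(E→R) − bearing(E→U) = 100.0° ✓; |ER| = 13.20 ✓; ∠(ER, RM) = 90.00° ✓; |RM| = 29.30 ✗.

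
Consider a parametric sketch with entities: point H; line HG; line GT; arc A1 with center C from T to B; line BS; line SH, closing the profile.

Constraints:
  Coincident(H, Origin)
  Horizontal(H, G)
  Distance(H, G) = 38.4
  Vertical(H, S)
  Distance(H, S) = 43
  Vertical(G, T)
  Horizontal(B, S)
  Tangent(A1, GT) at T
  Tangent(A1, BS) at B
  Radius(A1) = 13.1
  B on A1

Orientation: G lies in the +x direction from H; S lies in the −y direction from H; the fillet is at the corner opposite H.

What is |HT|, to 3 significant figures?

48.7

H is at the origin; HG is horizontal with |HG| = 38.4 and G on the +x side, so G = (38.4, 0.00). H and S share the same x with |HS| = 43.0 and S on the −y side, so S = (0.00, -43.0). The virtual corner opposite H is at (38.4, -43.0). The tangent condition forces CT to be normal to GT and tangency of A1 to BS means the radius CB is perpendicular to BS, with radius 13.1, so the center C sits 13.1 in from both sides at C = (25.3, -29.9). That places the tangent points at T = (38.4, -29.9) on GT and B = (25.3, -43.0) on BS. Then |HT| = |T − H| = 48.7.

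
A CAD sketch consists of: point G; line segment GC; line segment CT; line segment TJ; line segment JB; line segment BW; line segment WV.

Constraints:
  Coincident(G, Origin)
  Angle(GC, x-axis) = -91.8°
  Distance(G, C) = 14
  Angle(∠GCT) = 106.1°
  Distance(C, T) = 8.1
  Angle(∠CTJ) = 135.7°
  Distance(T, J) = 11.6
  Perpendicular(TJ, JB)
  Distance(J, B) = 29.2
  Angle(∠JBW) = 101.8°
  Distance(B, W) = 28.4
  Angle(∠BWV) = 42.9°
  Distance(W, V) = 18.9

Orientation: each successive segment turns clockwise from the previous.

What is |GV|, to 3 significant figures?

6.30

∠JBW = 101.8° gives BW at -18.2° from the x-axis; with |BW| = 28.4, W = (23.2, 6.22). ∠BWV = 42.9° gives WV at -155° from the x-axis; with |WV| = 18.9, V = (6.07, -1.67). Then |GV| = |V − G| = 6.30.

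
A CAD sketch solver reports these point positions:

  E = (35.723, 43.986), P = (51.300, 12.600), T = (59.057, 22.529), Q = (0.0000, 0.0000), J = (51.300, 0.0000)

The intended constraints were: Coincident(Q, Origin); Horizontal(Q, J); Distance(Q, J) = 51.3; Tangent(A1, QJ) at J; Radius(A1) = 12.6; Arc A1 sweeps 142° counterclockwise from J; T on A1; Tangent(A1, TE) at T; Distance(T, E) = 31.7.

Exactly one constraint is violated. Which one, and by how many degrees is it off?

Tangent(A1, TE) at T — off by 4.60°.

Q = (0.00, 0.00) ✓; Q.y = 0.00, J.y = 0.00 ✓; |QJ| = 51.30 ✓; ∠(PJ, JQ) = 90.00° ✓; |PJ| = 12.60 ✓; bearing(P→T) − bearing(P→J) = 142.0° ✓; |PT| = 12.60 ✓; ∠(PT, TE) = 94.60° ✗; |TE| = 31.70 ✓.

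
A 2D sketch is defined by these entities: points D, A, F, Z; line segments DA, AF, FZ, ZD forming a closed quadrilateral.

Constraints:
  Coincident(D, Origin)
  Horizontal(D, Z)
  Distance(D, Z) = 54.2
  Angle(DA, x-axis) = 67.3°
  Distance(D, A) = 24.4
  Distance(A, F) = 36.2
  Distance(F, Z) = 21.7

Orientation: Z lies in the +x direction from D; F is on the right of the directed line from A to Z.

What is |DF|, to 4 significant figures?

33.42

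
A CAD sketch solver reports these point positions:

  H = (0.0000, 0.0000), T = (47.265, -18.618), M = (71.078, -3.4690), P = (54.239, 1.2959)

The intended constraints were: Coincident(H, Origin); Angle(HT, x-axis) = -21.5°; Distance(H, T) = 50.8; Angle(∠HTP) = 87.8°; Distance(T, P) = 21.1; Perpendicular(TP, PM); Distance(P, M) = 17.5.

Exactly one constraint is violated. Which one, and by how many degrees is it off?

Perpendicular(TP, PM) — off by 3.50°.

H = (0.00, 0.00) ✓; HT at -21.50° ✓; |HT| = 50.80 ✓; ∠HTP = 87.80° ✓; |TP| = 21.10 ✓; ∠(TP, PM) = 86.50° ✗; |PM| = 17.50 ✓.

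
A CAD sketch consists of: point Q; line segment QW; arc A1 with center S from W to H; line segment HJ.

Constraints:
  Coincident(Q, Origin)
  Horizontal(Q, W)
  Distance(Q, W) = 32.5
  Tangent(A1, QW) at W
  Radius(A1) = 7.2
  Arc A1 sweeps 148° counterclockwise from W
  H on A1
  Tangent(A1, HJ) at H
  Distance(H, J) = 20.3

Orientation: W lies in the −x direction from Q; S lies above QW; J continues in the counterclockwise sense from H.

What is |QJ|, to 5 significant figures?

51.825

On A1, W sits at bearing -90° from S; a 148° counterclockwise sweep puts H at bearing 58°, so H = S + 7.2·(cos 58°, sin 58°) = (-28.685, 13.306). Since A1 is tangent to HJ there, SH ⟂ HJ, so HJ runs along (−sin 58°, cos 58°); with |HJ| = 20.3, J = (-45.900, 24.063). Then |QJ| = |J − Q| = 51.825.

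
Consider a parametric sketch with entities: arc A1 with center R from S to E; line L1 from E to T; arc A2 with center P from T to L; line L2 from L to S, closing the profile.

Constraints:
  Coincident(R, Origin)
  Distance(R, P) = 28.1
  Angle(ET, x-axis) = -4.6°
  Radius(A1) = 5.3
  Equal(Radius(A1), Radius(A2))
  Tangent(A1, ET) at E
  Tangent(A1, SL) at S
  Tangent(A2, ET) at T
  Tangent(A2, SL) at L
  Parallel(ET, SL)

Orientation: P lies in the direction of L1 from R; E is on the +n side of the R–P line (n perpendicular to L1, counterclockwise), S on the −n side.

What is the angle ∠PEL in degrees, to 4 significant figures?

9.986°

The slot axis is L1's direction at -4.6°, so u = (cos -4.6°, sin -4.6°) = (0.9968, -0.08020) and n = (−sin -4.6°, cos -4.6°) = (0.08020, 0.9968). R is at the origin and P lies 28.1 along u from R, so P = 28.1·u = (28.01, -2.254). Tangency of A1 to both parallel lines with radius 5.3 puts E and S at R ± 5.3·n: E = (0.4251, 5.283), S = (-0.4251, -5.283). Equal radii place T and L the same way about P: T = P + 5.3·n = (28.43, 3.029), L = P − 5.3·n = (27.58, -7.537). Then cos ∠PEL = EP·EL / (|EP||EL|), giving 9.986°.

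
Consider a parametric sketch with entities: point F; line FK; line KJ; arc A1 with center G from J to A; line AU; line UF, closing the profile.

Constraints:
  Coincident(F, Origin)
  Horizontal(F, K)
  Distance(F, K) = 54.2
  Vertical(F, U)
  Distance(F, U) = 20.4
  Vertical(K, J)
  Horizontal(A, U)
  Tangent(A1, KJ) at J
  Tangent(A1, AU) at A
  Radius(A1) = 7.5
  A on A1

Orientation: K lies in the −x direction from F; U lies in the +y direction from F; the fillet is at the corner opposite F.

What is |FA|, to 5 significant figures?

50.961

F is at the origin; F and K share the same y with |FK| = 54.2 and K on the −x side, so K = (-54.200, 0.0000). FU is vertical with |FU| = 20.4 and U on the +y side, so U = (0.0000, 20.400). The virtual corner opposite F is at (-54.200, 20.400). Tangency of A1 to KJ means the radius GJ is perpendicular to KJ and tangency of A1 to AU means the radius GA is perpendicular to AU, with radius 7.5, so the center G sits 7.5 in from both sides at G = (-46.700, 12.900). That places the tangent points at J = (-54.200, 12.900) on KJ and A = (-46.700, 20.400) on AU. Then |FA| = |A − F| = 50.961.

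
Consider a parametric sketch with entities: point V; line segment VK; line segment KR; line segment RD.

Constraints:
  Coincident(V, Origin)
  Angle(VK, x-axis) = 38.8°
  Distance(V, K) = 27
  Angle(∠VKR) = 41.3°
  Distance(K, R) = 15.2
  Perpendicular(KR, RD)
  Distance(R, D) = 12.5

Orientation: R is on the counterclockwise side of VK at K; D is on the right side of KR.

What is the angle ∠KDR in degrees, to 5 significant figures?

50.567°

V is at the origin; VK runs at 38.8° with length 27.0, so K = 27.0·(cos 38.8°, sin 38.8°) = (21.042, 16.918). ∠VKR = 41.3°, so KR runs at 38.8° + (180° − 41.3°) = 177.50° from the x-axis; with |KR| = 15.2, R = K + 15.2·(cos 177.50°, sin 177.50°) = (5.8566, 17.581). KR ⟂ RD; with |RD| = 12.5 on the right of KR, D = R + 12.5·(0.043619, 0.99905) = (6.4018, 30.069). Then cos ∠KDR = DK·DR / (|DK||DR|), giving 50.567°.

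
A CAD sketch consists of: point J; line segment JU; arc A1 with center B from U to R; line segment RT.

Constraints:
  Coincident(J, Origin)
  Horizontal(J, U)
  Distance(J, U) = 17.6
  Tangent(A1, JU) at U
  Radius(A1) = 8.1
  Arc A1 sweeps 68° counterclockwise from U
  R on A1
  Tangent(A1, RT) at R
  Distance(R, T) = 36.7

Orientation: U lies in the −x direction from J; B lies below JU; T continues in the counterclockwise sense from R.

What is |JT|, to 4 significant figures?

55.12

J is at the origin; JU is horizontal with |JU| = 17.6 and U on the −x side, so U = (-17.60, 0.000). Tangency of A1 to JU means the radius BU is perpendicular to JU, so B = U + (0, -8.1) = (-17.60, -8.100). On A1, U sits at bearing 90° from B; a 68° counterclockwise sweep puts R at bearing 158°, so R = B + 8.1·(cos 158°, sin 158°) = (-25.11, -5.066). The tangent condition forces BR to be normal to RT, so RT runs along (−sin 158°, cos 158°); with |RT| = 36.7, T = (-38.86, -39.09). Then |JT| = |T − J| = 55.12.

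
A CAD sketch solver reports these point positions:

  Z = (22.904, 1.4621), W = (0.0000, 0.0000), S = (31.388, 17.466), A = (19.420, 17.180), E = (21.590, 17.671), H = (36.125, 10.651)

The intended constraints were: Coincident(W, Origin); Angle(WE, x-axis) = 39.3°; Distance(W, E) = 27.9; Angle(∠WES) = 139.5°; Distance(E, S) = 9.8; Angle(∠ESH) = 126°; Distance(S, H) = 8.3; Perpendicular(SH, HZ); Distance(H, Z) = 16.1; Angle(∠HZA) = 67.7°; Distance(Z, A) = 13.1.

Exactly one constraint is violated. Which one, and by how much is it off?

Distance(Z, A) = 13.1 — off by 3.00.

W = (0.00, 0.00) ✓; WE at 39.30° ✓; |WE| = 27.90 ✓; ∠WES = 139.5° ✓; |ES| = 9.800 ✓; ∠ESH = 126.0° ✓; |SH| = 8.300 ✓; ∠(SH, HZ) = 90.00° ✓; |HZ| = 16.10 ✓; ∠HZA = 67.70° ✓; |ZA| = 16.10 ✗.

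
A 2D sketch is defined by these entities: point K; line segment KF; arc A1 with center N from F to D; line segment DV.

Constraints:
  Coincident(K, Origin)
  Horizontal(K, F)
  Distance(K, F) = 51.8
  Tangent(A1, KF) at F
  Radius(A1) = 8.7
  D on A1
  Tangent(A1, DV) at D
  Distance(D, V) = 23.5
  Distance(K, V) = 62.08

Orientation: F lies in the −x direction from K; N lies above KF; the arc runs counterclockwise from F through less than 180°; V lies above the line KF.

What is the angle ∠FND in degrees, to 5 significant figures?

111.00°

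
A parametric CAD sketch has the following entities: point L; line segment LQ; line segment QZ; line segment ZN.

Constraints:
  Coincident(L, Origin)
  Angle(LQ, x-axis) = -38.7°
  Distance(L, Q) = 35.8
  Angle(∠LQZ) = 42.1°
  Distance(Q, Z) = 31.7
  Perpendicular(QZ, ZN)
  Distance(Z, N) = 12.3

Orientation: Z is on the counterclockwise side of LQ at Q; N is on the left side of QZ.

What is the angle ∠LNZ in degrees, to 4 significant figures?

156.3°

∠LQZ = 42.1°, so QZ runs at -38.7° + (180° − 42.1°) = 99.20° from the x-axis; with |QZ| = 31.7, Z = Q + 31.7·(cos 99.20°, sin 99.20°) = (22.87, 8.909). The perpendicularity gives ZN at right angles to QZ; with |ZN| = 12.3 on the left of QZ, N = Z + 12.3·(-0.9871, -0.1599) = (10.73, 6.942). Then cos ∠LNZ = NL·NZ / (|NL||NZ|), giving 156.3°.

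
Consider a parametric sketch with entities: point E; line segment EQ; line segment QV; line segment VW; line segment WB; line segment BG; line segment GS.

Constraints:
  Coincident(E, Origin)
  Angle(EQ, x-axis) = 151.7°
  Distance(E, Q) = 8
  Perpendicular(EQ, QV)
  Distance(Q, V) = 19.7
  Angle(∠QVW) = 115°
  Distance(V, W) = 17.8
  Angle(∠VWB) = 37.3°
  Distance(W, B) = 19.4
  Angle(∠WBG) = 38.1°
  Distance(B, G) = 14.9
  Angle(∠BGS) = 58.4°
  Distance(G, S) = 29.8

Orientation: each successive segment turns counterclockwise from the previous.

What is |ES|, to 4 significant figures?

27.93

E is at the origin; EQ runs at 151.7° with length 8.0, so Q = (-7.044, 3.793). EQ ⟂ QV, so QV runs at -118.3°; with |QV| = 19.7, V = (-16.38, -13.55). ∠QVW = 115.0° gives VW at -53.30° from the x-axis; with |VW| = 17.8, W = (-5.746, -27.82). ∠VWB = 37.3° gives WB at 89.40° from the x-axis; with |WB| = 19.4, B = (-5.542, -8.425). ∠WBG = 38.1° gives BG at -128.7° from the x-axis; with |BG| = 14.9, G = (-14.86, -20.05). ∠BGS = 58.4° gives GS at -7.100° from the x-axis; with |GS| = 29.8, S = (14.71, -23.74). Then |ES| = |S − E| = 27.93.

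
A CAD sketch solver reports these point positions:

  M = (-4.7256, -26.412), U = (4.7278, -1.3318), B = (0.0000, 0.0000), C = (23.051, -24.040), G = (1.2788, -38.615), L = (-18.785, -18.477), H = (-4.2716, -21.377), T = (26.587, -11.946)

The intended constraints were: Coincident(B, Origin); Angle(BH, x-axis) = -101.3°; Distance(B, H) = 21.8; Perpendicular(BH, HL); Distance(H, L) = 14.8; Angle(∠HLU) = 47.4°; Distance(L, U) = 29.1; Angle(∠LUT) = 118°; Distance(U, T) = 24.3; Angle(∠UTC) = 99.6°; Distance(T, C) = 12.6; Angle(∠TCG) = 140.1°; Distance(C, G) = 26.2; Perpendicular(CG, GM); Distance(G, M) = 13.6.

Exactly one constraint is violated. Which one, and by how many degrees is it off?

Perpendicular(CG, GM) — off by 7.60°.

B = (0.00, 0.00) ✓; BH at -101.3° ✓; |BH| = 21.80 ✓; ∠(BH, HL) = 90.00° ✓; |HL| = 14.80 ✓; ∠HLU = 47.40° ✓; |LU| = 29.10 ✓; ∠LUT = 118.0° ✓; |UT| = 24.30 ✓; ∠UTC = 99.60° ✓; |TC| = 12.60 ✓; ∠TCG = 140.1° ✓; |CG| = 26.20 ✓; ∠(CG, GM) = 97.60° ✗; |GM| = 13.60 ✓.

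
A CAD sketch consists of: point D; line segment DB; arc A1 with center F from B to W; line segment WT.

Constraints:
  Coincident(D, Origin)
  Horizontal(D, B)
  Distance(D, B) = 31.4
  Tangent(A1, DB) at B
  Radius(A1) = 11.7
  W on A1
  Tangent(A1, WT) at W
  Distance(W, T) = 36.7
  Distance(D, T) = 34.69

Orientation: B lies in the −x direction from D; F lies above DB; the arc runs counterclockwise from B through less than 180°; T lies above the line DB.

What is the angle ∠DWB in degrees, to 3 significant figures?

140°

Checks: ∠(FB, BD) = 90.00° ✓; |FW| = 11.70 ✓; ∠(FW, WT) = 90.00° ✓; |WT| = 36.70 ✓; |DT| = 34.69 ✓.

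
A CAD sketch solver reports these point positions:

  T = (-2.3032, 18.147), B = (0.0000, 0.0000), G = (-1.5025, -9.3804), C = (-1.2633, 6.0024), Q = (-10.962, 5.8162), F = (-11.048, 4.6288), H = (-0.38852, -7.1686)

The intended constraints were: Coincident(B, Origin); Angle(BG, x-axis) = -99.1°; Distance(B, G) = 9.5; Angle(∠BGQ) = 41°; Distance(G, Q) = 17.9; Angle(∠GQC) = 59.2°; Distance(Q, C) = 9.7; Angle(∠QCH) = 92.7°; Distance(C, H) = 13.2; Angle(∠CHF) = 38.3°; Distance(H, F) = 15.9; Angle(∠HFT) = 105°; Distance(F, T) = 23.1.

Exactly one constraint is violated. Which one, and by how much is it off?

Distance(F, T) = 23.1 — off by 7.00.

B = (0.00, 0.00) ✓; BG at -99.10° ✓; |BG| = 9.500 ✓; ∠BGQ = 41.00° ✓; |GQ| = 17.90 ✓; ∠GQC = 59.20° ✓; |QC| = 9.700 ✓; ∠QCH = 92.70° ✓; |CH| = 13.20 ✓; ∠CHF = 38.30° ✓; |HF| = 15.90 ✓; ∠HFT = 105.0° ✓; |FT| = 16.10 ✗.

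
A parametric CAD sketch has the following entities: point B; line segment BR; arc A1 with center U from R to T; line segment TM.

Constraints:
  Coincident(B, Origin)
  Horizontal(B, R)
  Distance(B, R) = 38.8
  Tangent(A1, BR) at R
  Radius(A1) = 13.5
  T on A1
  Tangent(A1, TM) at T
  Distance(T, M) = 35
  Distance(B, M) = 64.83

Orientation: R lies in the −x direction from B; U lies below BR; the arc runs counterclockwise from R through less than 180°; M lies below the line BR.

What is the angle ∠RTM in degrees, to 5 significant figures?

125.40°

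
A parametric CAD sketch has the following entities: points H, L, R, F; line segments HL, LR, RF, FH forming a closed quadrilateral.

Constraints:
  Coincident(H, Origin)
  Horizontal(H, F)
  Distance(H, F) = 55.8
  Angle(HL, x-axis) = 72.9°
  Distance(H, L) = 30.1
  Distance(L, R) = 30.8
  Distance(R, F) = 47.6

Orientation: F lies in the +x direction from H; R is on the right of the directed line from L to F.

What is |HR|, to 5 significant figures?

8.4881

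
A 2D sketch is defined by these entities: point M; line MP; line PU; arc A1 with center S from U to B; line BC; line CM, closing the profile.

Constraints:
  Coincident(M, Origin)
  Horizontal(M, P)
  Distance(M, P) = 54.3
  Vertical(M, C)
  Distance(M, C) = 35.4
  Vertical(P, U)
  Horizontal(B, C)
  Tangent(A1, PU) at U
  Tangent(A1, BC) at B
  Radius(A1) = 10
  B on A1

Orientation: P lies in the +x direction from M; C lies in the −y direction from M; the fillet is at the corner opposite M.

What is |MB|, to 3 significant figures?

56.7

M is at the origin; M and P share the same y with |MP| = 54.3 and P on the +x side, so P = (54.3, 0.00). MC is vertical with |MC| = 35.4 and C on the −y side, so C = (0.00, -35.4). The virtual corner opposite M is at (54.3, -35.4). Tangency of A1 to PU means the radius SU is perpendicular to PU and tangency of A1 to BC means the radius SB is perpendicular to BC, with radius 10.0, so the center S sits 10.0 in from both sides at S = (44.3, -25.4). That places the tangent points at U = (54.3, -25.4) on PU and B = (44.3, -35.4) on BC. Then |MB| = |B − M| = 56.7.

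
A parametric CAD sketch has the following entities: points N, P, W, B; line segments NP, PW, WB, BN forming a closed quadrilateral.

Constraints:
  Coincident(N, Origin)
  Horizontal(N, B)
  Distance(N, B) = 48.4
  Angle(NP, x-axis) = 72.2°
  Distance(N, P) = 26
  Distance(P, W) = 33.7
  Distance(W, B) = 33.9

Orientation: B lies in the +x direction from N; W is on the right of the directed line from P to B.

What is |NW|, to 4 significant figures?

17.47

Checks: |PW| = 33.70 ✓; |WB| = 33.90 ✓.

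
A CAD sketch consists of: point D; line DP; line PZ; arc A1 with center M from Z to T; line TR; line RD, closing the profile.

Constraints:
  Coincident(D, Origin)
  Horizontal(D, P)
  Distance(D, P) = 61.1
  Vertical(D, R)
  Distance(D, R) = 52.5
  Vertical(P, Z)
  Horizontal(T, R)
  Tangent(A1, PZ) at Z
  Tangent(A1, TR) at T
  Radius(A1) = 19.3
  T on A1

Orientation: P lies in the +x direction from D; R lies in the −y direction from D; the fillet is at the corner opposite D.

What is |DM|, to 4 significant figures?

53.38

D is at the origin; D and P share the same y with |DP| = 61.1 and P on the +x side, so P = (61.10, 0.000). D and R share the same x with |DR| = 52.5 and R on the −y side, so R = (0.000, -52.50). The virtual corner opposite D is at (61.10, -52.50). A1 meets PZ tangentially, so MZ is at right angles to PZ and the tangent condition forces MT to be normal to TR, with radius 19.3, so the center M sits 19.3 in from both sides at M = (41.80, -33.20). Then |DM| = |M − D| = 53.38.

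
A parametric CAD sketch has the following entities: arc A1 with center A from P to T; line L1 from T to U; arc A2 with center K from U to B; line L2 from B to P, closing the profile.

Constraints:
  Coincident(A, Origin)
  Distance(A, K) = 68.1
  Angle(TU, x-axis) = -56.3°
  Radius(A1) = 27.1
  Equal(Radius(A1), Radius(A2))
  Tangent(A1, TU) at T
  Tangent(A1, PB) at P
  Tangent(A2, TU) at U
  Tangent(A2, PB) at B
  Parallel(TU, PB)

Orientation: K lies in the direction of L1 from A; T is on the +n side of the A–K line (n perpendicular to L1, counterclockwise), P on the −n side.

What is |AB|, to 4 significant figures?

73.29

Tangency of A1 to both parallel lines with radius 27.1 puts T and P at A ± 27.1·n: T = (22.55, 15.04), P = (-22.55, -15.04). Equal radii place U and B the same way about K: U = K + 27.1·n = (60.33, -41.62), B = K − 27.1·n = (15.24, -71.69). Then |AB| = |B − A| = 73.29.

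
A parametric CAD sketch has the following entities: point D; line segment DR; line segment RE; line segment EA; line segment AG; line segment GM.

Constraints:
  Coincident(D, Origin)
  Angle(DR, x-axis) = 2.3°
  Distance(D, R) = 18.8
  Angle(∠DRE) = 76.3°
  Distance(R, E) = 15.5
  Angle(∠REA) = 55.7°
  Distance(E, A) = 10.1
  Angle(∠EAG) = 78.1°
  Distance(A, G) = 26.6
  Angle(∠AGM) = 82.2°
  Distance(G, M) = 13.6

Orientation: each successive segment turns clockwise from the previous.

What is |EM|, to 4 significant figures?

22.95

D is at the origin; DR runs at 2.3° with length 18.8, so R = (18.78, 0.7545). ∠DRE = 76.3° gives RE at -101.4° from the x-axis; with |RE| = 15.5, E = (15.72, -14.44). ∠REA = 55.7° gives EA at 134.3° from the x-axis; with |EA| = 10.1, A = (8.667, -7.211). ∠EAG = 78.1° gives AG at 32.40° from the x-axis; with |AG| = 26.6, G = (31.13, 7.042). ∠AGM = 82.2° gives GM at -65.40° from the x-axis; with |GM| = 13.6, M = (36.79, -5.324). Then |EM| = |M − E| = 22.95.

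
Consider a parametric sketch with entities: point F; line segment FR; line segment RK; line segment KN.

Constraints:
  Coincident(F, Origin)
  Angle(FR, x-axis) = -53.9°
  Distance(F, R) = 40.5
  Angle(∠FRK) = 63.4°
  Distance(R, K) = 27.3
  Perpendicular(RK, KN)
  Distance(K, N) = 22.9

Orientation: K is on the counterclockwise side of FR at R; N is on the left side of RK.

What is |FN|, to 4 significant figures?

16.16

∠FRK = 63.4°, so RK runs at -53.9° + (180° − 63.4°) = 62.70° from the x-axis; with |RK| = 27.3, K = R + 27.3·(cos 62.70°, sin 62.70°) = (36.38, -8.464). The perpendicularity gives KN at right angles to RK; with |KN| = 22.9 on the left of RK, N = K + 22.9·(-0.8886, 0.4586) = (16.03, 2.039). Then |FN| = |N − F| = 16.16.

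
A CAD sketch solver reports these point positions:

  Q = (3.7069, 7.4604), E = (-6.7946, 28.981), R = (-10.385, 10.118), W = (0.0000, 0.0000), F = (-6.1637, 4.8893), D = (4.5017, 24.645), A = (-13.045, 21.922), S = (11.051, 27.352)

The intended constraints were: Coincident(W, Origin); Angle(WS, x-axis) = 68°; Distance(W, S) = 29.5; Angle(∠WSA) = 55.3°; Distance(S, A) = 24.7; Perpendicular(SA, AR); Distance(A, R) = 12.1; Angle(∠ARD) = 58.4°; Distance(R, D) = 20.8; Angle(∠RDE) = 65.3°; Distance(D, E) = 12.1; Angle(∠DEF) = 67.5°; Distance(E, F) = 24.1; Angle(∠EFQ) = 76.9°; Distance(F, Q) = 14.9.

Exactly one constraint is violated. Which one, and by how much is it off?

Distance(F, Q) = 14.9 — off by 4.70.

W = (0.00, 0.00) ✓; WS at 68.00° ✓; |WS| = 29.50 ✓; ∠WSA = 55.30° ✓; |SA| = 24.70 ✓; ∠(SA, AR) = 90.00° ✓; |AR| = 12.10 ✓; ∠ARD = 58.40° ✓; |RD| = 20.80 ✓; ∠RDE = 65.30° ✓; |DE| = 12.10 ✓; ∠DEF = 67.50° ✓; |EF| = 24.10 ✓; ∠EFQ = 76.90° ✓; |FQ| = 10.20 ✗.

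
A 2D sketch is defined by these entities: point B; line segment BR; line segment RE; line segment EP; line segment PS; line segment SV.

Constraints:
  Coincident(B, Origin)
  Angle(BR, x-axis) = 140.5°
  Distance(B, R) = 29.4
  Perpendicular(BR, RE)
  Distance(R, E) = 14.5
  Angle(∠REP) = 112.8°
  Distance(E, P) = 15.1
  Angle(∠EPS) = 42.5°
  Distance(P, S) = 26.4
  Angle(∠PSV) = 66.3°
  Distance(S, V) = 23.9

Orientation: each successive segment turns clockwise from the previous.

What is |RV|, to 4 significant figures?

19.27

∠EPS = 42.5° gives PS at -154.2° from the x-axis; with |PS| = 26.4, S = (-22.77, 14.06). ∠PSV = 66.3° gives SV at 92.10° from the x-axis; with |SV| = 23.9, V = (-23.64, 37.94). Then |RV| = |V − R| = 19.27.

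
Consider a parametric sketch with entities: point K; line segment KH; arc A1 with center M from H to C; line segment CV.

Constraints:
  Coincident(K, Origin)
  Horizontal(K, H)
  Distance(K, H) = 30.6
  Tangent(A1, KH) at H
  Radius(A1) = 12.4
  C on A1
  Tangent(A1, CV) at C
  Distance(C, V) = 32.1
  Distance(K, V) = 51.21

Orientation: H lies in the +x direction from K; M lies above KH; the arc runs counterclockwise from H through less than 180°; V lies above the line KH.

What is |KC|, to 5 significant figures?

45.209

Checks: K = (0.00, 0.00) ✓; |MC| = 12.40 ✓; ∠(MC, CV) = 90.00° ✓; |CV| = 32.10 ✓; |KV| = 51.21 ✓.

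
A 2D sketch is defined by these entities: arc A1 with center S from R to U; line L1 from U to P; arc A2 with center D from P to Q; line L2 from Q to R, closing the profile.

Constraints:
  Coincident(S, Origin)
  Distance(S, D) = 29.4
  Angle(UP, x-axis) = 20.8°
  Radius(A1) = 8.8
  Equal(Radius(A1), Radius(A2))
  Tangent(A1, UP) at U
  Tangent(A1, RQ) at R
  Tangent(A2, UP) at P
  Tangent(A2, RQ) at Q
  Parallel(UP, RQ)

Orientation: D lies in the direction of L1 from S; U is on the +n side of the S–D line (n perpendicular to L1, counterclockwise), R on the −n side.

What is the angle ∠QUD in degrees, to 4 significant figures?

14.24°

Tangency of A1 to both parallel lines with radius 8.8 puts U and R at S ± 8.8·n: U = (-3.125, 8.226), R = (3.125, -8.226). Equal radii place P and Q the same way about D: P = D + 8.8·n = (24.36, 18.67), Q = D − 8.8·n = (30.61, 2.214). Then cos ∠QUD = UQ·UD / (|UQ||UD|), giving 14.24°.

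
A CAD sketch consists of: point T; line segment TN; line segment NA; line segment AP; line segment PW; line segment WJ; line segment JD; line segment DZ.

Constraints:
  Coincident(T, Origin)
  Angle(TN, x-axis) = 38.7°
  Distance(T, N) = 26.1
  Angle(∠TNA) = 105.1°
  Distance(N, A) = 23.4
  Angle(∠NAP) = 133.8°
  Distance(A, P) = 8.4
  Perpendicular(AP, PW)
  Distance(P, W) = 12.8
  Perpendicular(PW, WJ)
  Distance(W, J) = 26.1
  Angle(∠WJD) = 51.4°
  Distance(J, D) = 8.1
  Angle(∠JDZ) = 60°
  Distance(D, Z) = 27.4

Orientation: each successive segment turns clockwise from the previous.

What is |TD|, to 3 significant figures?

34.2

PW ⟂ WJ, so WJ runs at 97.6°; with |WJ| = 26.1, J = (24.2, 18.4). ∠WJD = 51.4° gives JD at -31.0° from the x-axis; with |JD| = 8.1, D = (31.2, 14.2). Then |TD| = |D − T| = 34.2.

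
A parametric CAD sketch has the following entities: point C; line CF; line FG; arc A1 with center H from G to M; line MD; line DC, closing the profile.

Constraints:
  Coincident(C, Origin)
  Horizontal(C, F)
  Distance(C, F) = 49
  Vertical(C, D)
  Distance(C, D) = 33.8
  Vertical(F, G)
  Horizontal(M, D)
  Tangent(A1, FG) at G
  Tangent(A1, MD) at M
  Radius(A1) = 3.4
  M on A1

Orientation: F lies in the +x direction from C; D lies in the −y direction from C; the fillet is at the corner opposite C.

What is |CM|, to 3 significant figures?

56.8

C is at the origin; CF is horizontal with |CF| = 49.0 and F on the +x side, so F = (49.0, 0.00). C and D share the same x with |CD| = 33.8 and D on the −y side, so D = (0.00, -33.8). The virtual corner opposite C is at (49.0, -33.8). Since A1 is tangent to FG there, HG ⟂ FG and the tangent condition forces HM to be normal to MD, with radius 3.4, so the center H sits 3.4 in from both sides at H = (45.6, -30.4). That places the tangent points at G = (49.0, -30.4) on FG and M = (45.6, -33.8) on MD. Then |CM| = |M − C| = 56.8.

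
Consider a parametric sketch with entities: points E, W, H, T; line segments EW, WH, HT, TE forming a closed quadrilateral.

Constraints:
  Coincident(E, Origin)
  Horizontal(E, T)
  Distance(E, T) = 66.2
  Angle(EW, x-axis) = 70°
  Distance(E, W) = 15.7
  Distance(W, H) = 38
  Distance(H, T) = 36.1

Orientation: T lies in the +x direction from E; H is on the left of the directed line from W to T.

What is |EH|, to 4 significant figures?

49.21

Checks: E.y = 0.00, T.y = 0.00 ✓; |WH| = 38.00 ✓; |HT| = 36.10 ✓.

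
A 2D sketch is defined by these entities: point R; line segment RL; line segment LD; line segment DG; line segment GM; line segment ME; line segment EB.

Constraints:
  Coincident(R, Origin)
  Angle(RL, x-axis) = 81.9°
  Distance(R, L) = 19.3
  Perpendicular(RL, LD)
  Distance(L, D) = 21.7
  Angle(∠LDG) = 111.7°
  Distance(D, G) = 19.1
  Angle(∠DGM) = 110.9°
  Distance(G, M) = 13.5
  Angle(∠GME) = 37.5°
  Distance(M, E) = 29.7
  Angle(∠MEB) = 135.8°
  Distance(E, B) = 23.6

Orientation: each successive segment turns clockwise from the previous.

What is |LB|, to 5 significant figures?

46.000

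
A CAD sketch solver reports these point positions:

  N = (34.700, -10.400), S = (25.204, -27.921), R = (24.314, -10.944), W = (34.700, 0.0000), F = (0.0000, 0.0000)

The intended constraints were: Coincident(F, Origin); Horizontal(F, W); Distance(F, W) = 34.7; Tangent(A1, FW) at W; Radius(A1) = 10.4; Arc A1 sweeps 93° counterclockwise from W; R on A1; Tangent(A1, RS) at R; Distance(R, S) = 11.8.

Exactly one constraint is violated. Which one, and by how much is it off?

Distance(R, S) = 11.8 — off by 5.20.

F = (0.00, 0.00) ✓; F.y = 0.00, W.y = 0.00 ✓; |FW| = 34.70 ✓; ∠(NW, WF) = 90.00° ✓; |NW| = 10.40 ✓; bearing(N→R) − bearing(N→W) = 93.00° ✓; |NR| = 10.40 ✓; ∠(NR, RS) = 90.00° ✓; |RS| = 17.00 ✗.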